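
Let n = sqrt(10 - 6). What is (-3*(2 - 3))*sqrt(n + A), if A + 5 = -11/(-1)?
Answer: 6*sqrt(2) ≈ 8.4853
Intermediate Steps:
A = 6 (A = -5 - 11/(-1) = -5 - 11*(-1) = -5 + 11 = 6)
n = 2 (n = sqrt(4) = 2)
(-3*(2 - 3))*sqrt(n + A) = (-3*(2 - 3))*sqrt(2 + 6) = (-3*(-1))*sqrt(8) = 3*(2*sqrt(2)) = 6*sqrt(2)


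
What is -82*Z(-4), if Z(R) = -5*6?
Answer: 2460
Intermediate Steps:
Z(R) = -30
-82*Z(-4) = -82*(-30) = 2460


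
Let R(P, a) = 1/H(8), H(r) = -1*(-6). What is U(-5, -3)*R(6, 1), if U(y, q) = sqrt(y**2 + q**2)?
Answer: sqrt(34)/6 ≈ 0.97183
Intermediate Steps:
H(r) = 6
R(P, a) = 1/6
U(y, q) = sqrt(q**2 + y**2)
U(-5, -3)*R(6, 1) = sqrt((-3)**2 + (-5)**2)*(1/6) = sqrt(9 + 25)*(1/6) = sqrt(34)*(1/6) = sqrt(34)/6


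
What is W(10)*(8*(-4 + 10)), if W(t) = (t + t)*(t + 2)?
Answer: 11520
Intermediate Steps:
W(t) = 2*t*(2 + t) (W(t) = (2*t)*(2 + t) = 2*t*(2 + t))
W(10)*(8*(-4 + 10)) = (2*10*(2 + 10))*(8*(-4 + 10)) = (2*10*12)*(8*6) = 240*48 = 11520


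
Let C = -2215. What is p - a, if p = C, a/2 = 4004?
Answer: -10223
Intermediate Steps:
a = 8008 (a = 2*4004 = 8008)
p = -2215
p - a = -2215 - 1*8008 = -2215 - 8008 = -10223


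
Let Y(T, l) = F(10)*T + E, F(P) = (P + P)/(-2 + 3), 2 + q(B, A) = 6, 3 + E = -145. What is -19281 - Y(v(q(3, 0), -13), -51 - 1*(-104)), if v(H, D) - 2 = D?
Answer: -18913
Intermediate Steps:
E = -148 (E = -3 - 145 = -148)
q(B, A) = 4 (q(B, A) = -2 + 6 = 4)
F(P) = 2*P (F(P) = (2*P)/1 = (2*P)*1 = 2*P)
v(H, D) = 2 + D
Y(T, l) = -148 + 20*T (Y(T, l) = (2*10)*T - 148 = 20*T - 148 = -148 + 20*T)
-19281 - Y(v(q(3, 0), -13), -51 - 1*(-104)) = -19281 - (-148 + 20*(2 - 13)) = -19281 - (-148 + 20*(-11)) = -19281 - (-148 - 220) = -19281 - 1*(-368) = -19281 + 368 = -18913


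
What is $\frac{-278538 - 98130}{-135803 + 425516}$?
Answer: $- \frac{125556}{96571} \approx -1.3001$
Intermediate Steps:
$\frac{-278538 - 98130}{-135803 + 425516} = - \frac{376668}{289713} = \left(-376668\right) \frac{1}{289713} = - \frac{125556}{96571}$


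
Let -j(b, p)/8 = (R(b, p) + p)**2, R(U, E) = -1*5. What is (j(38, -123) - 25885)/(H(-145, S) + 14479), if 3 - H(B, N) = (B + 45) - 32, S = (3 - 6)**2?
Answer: -156957/14614 ≈ -10.740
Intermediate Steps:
R(U, E) = -5
j(b, p) = -8*(-5 + p)**2
S = 9 (S = (-3)**2 = 9)
H(B, N) = -10 - B (H(B, N) = 3 - ((B + 45) - 32) = 3 - ((45 + B) - 32) = 3 - (13 + B) = 3 + (-13 - B) = -10 - B)
(j(38, -123) - 25885)/(H(-145, S) + 14479) = (-8*(-5 - 123)**2 - 25885)/((-10 - 1*(-145)) + 14479) = (-8*(-128)**2 - 25885)/((-10 + 145) + 14479) = (-8*16384 - 25885)/(135 + 14479) = (-131072 - 25885)/14614 = -156957*1/14614 = -156957/14614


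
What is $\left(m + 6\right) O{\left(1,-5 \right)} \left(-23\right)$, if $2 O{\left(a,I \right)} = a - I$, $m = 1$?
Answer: $-483$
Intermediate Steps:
$O{\left(a,I \right)} = \frac{a}{2} - \frac{I}{2}$ ($O{\left(a,I \right)} = \frac{a - I}{2} = \frac{a}{2} - \frac{I}{2}$)
$\left(m + 6\right) O{\left(1,-5 \right)} \left(-23\right) = \left(1 + 6\right) \left(\frac{1}{2} \cdot 1 - - \frac{5}{2}\right) \left(-23\right) = 7 \left(\frac{1}{2} + \frac{5}{2}\right) \left(-23\right) = 7 \cdot 3 \left(-23\right) = 21 \left(-23\right) = -483$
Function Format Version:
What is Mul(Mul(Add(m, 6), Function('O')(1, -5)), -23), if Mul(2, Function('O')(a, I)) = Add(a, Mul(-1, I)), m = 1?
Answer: -483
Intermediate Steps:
Function('O')(a, I) = Add(Mul(Rational(1, 2), a), Mul(Rational(-1, 2), I)) (Function('O')(a, I) = Mul(Rational(1, 2), Add(a, Mul(-1, I))) = Add(Mul(Rational(1, 2), a), Mul(Rational(-1, 2), I)))
Mul(Mul(Add(m, 6), Function('O')(1, -5)), -23) = Mul(Mul(Add(1, 6), Add(Mul(Rational(1, 2), 1), Mul(Rational(-1, 2), -5))), -23) = Mul(Mul(7, Add(Rational(1, 2), Rational(5, 2))), -23) = Mul(Mul(7, 3), -23) = Mul(21, -23) = -483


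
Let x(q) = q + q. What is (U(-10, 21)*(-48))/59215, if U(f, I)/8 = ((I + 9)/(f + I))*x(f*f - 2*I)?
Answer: -267264/130273 ≈ -2.0516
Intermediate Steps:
x(q) = 2*q
U(f, I) = 8*(9 + I)*(-4*I + 2*f**2)/(I + f) (U(f, I) = 8*(((I + 9)/(f + I))*(2*(f*f - 2*I))) = 8*(((9 + I)/(I + f))*(2*(f**2 - 2*I))) = 8*(((9 + I)/(I + f))*(-4*I + 2*f**2)) = 8*((9 + I)*(-4*I + 2*f**2)/(I + f)) = 8*(9 + I)*(-4*I + 2*f**2)/(I + f))
(U(-10, 21)*(-48))/59215 = (-16*(9 + 21)*(-1*(-10)**2 + 2*21)/(21 - 10)*(-48))/59215 = (-16*30*(-1*100 + 42)/11*(-48))*(1/59215) = (-16*1/11*30*(-100 + 42)*(-48))*(1/59215) = (-16*1/11*30*(-58)*(-48))*(1/59215) = ((27840/11)*(-48))*(1/59215) = -1336320/11*1/59215 = -267264/130273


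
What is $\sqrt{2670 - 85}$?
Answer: $\sqrt{2585} \approx 50.843$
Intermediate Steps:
$\sqrt{2670 - 85} = \sqrt{2585}$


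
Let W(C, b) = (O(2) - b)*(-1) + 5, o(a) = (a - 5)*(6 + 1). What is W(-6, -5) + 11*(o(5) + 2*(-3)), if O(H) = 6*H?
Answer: -78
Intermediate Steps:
o(a) = -35 + 7*a (o(a) = (-5 + a)*7 = -35 + 7*a)
W(C, b) = -7 + b (W(C, b) = (6*2 - b)*(-1) + 5 = (12 - b)*(-1) + 5 = (-12 + b) + 5 = -7 + b)
W(-6, -5) + 11*(o(5) + 2*(-3)) = (-7 - 5) + 11*((-35 + 7*5) + 2*(-3)) = -12 + 11*((-35 + 35) - 6) = -12 + 11*(0 - 6) = -12 + 11*(-6) = -12 - 66 = -78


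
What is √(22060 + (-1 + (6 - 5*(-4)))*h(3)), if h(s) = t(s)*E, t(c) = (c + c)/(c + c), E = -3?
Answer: √21985 ≈ 148.27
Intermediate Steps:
t(c) = 1 (t(c) = (2*c)/((2*c)) = (2*c)*(1/(2*c)) = 1)
h(s) = -3 (h(s) = 1*(-3) = -3)
√(22060 + (-1 + (6 - 5*(-4)))*h(3)) = √(22060 + (-1 + (6 - 5*(-4)))*(-3)) = √(22060 + (-1 + (6 + 20))*(-3)) = √(22060 + (-1 + 26)*(-3)) = √(22060 + 25*(-3)) = √(22060 - 75) = √21985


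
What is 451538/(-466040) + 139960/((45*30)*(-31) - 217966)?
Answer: -11408984713/7567790540 ≈ -1.5076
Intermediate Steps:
451538/(-466040) + 139960/((45*30)*(-31) - 217966) = 451538*(-1/466040) + 139960/(1350*(-31) - 217966) = -225769/233020 + 139960/(-41850 - 217966) = -225769/233020 + 139960/(-259816) = -225769/233020 + 139960*(-1/259816) = -225769/233020 - 17495/32477 = -11408984713/7567790540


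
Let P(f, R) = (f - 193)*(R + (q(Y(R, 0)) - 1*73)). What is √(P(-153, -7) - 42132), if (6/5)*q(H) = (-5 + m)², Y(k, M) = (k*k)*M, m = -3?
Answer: 2*I*√74037/3 ≈ 181.4*I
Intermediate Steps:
Y(k, M) = M*k² (Y(k, M) = k²*M = M*k²)
q(H) = 160/3 (q(H) = 5*(-5 - 3)²/6 = (⅚)*(-8)² = (⅚)*64 = 160/3)
P(f, R) = (-193 + f)*(-59/3 + R) (P(f, R) = (f - 193)*(R + (160/3 - 1*73)) = (-193 + f)*(R + (160/3 - 73)) = (-193 + f)*(R - 59/3) = (-193 + f)*(-59/3 + R))
√(P(-153, -7) - 42132) = √((11387/3 - 193*(-7) - 59/3*(-153) - 7*(-153)) - 42132) = √((11387/3 + 1351 + 3009 + 1071) - 42132) = √(27680/3 - 42132) = √(-98716/3) = 2*I*√74037/3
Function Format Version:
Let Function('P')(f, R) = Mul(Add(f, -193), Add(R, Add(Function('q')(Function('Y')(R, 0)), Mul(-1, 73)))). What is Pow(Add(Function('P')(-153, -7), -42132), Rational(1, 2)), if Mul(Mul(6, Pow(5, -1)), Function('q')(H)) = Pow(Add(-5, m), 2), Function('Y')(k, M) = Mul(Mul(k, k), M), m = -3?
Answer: Mul(Rational(2, 3), I, Pow(74037, Rational(1, 2))) ≈ Mul(181.40, I)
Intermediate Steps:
Function('Y')(k, M) = Mul(M, Pow(k, 2)) (Function('Y')(k, M) = Mul(Pow(k, 2), M) = Mul(M, Pow(k, 2)))
Function('q')(H) = Rational(160, 3) (Function('q')(H) = Mul(Rational(5, 6), Pow(Add(-5, -3), 2)) = Mul(Rational(5, 6), Pow(-8, 2)) = Mul(Rational(5, 6), 64) = Rational(160, 3))
Function('P')(f, R) = Mul(Add(-193, f), Add(Rational(-59, 3), R)) (Function('P')(f, R) = Mul(Add(f, -193), Add(R, Add(Rational(160, 3), Mul(-1, 73)))) = Mul(Add(-193, f), Add(R, Add(Rational(160, 3), -73))) = Mul(Add(-193, f), Add(R, Rational(-59, 3))) = Mul(Add(-193, f), Add(Rational(-59, 3), R)))
Pow(Add(Function('P')(-153, -7), -42132), Rational(1, 2)) = Pow(Add(Add(Rational(11387, 3), Mul(-193, -7), Mul(Rational(-59, 3), -153), Mul(-7, -153)), -42132), Rational(1, 2)) = Pow(Add(Add(Rational(11387, 3), 1351, 3009, 1071), -42132), Rational(1, 2)) = Pow(Add(Rational(27680, 3), -42132), Rational(1, 2)) = Pow(Rational(-98716, 3), Rational(1, 2)) = Mul(Rational(2, 3), I, Pow(74037, Rational(1, 2)))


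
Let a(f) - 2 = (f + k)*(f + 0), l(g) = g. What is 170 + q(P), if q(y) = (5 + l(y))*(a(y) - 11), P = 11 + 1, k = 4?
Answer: 3281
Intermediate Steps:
P = 12
a(f) = 2 + f*(4 + f) (a(f) = 2 + (f + 4)*(f + 0) = 2 + (4 + f)*f = 2 + f*(4 + f))
q(y) = (5 + y)*(-9 + y**2 + 4*y) (q(y) = (5 + y)*((2 + y**2 + 4*y) - 11) = (5 + y)*(-9 + y**2 + 4*y))
170 + q(P) = 170 + (-45 + 12**3 + 9*12**2 + 11*12) = 170 + (-45 + 1728 + 9*144 + 132) = 170 + (-45 + 1728 + 1296 + 132) = 170 + 3111 = 3281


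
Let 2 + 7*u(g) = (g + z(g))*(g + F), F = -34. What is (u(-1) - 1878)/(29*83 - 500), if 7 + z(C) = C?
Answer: -12833/13349 ≈ -0.96135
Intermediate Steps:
z(C) = -7 + C
u(g) = -2/7 + (-34 + g)*(-7 + 2*g)/7 (u(g) = -2/7 + ((g + (-7 + g))*(g - 34))/7 = -2/7 + ((-7 + 2*g)*(-34 + g))/7 = -2/7 + ((-34 + g)*(-7 + 2*g))/7 = -2/7 + (-34 + g)*(-7 + 2*g)/7)
(u(-1) - 1878)/(29*83 - 500) = ((236/7 - 75/7*(-1) + (2/7)*(-1)²) - 1878)/(29*83 - 500) = ((236/7 + 75/7 + (2/7)*1) - 1878)/(2407 - 500) = ((236/7 + 75/7 + 2/7) - 1878)/1907 = (313/7 - 1878)*(1/1907) = -12833/7*1/1907 = -12833/13349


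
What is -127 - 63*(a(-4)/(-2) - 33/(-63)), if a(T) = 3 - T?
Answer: 121/2 ≈ 60.500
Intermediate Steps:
-127 - 63*(a(-4)/(-2) - 33/(-63)) = -127 - 63*((3 - 1*(-4))/(-2) - 33/(-63)) = -127 - 63*((3 + 4)*(-½) - 33*(-1/63)) = -127 - 63*(7*(-½) + 11/21) = -127 - 63*(-7/2 + 11/21) = -127 - 63*(-125/42) = -127 + 375/2 = 121/2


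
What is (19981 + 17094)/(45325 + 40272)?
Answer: 37075/85597 ≈ 0.43313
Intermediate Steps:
(19981 + 17094)/(45325 + 40272) = 37075/85597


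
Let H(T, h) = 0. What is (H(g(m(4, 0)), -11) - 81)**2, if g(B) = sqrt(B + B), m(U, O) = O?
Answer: 6561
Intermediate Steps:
g(B) = sqrt(2)*sqrt(B) (g(B) = sqrt(2*B) = sqrt(2)*sqrt(B))
(H(g(m(4, 0)), -11) - 81)**2 = (0 - 81)**2 = (-81)**2 = 6561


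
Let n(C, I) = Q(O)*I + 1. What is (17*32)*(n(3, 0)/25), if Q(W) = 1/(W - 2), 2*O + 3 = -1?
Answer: 544/25 ≈ 21.760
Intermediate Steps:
O = -2 (O = -3/2 + (½)*(-1) = -3/2 - ½ = -2)
Q(W) = 1/(-2 + W)
n(C, I) = 1 - I/4 (n(C, I) = I/(-2 - 2) + 1 = I/(-4) + 1 = -I/4 + 1 = 1 - I/4)
(17*32)*(n(3, 0)/25) = (17*32)*((1 - ¼*0)/25) = 544*((1 + 0)*(1/25)) = 544*(1*(1/25)) = 544*(1/25) = 544/25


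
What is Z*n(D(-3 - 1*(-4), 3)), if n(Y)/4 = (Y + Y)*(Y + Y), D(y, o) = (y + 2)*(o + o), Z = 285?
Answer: 1477440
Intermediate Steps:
D(y, o) = 2*o*(2 + y) (D(y, o) = (2 + y)*(2*o) = 2*o*(2 + y))
n(Y) = 16*Y² (n(Y) = 4*((Y + Y)*(Y + Y)) = 4*((2*Y)*(2*Y)) = 4*(4*Y²) = 16*Y²)
Z*n(D(-3 - 1*(-4), 3)) = 285*(16*(2*3*(2 + (-3 - 1*(-4))))²) = 285*(16*(2*3*(2 + (-3 + 4)))²) = 285*(16*(2*3*(2 + 1))²) = 285*(16*(2*3*3)²) = 285*(16*18²) = 285*(16*324) = 285*5184 = 1477440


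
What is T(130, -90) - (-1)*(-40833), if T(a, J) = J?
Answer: -40923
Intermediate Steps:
T(130, -90) - (-1)*(-40833) = -90 - (-1)*(-40833) = -90 - 1*40833 = -90 - 40833 = -40923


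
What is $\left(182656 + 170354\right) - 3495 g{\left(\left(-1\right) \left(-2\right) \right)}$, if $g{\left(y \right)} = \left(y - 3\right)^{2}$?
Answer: $349515$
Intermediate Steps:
$g{\left(y \right)} = \left(-3 + y\right)^{2}$
$\left(182656 + 170354\right) - 3495 g{\left(\left(-1\right) \left(-2\right) \right)} = \left(182656 + 170354\right) - 3495 \left(-3 - -2\right)^{2} = 353010 - 3495 \left(-3 + 2\right)^{2} = 353010 - 3495 \left(-1\right)^{2} = 353010 - 3495 = 349515$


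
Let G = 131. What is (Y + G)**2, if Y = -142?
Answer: 121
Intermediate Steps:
(Y + G)**2 = (-142 + 131)**2 = (-11)**2 = 121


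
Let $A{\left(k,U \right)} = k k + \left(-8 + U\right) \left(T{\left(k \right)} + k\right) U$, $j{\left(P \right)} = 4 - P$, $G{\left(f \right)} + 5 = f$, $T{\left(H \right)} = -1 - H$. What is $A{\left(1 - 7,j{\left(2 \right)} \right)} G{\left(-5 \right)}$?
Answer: $-480$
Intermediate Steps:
$G{\left(f \right)} = -5 + f$
$A{\left(k,U \right)} = k^{2} + U \left(8 - U\right)$ ($A{\left(k,U \right)} = k k + \left(-8 + U\right) \left(\left(-1 - k\right) + k\right) U = k^{2} + \left(-8 + U\right) \left(-1\right) U = k^{2} + \left(8 - U\right) U = k^{2} + U \left(8 - U\right)$)
$A{\left(1 - 7,j{\left(2 \right)} \right)} G{\left(-5 \right)} = \left(\left(1 - 7\right)^{2} - \left(4 - 2\right)^{2} + 8 \left(4 - 2\right)\right) \left(-5 - 5\right) = \left(\left(-6\right)^{2} - \left(4 - 2\right)^{2} + 8 \left(4 - 2\right)\right) \left(-10\right) = \left(36 - 2^{2} + 8 \cdot 2\right) \left(-10\right) = \left(36 - 4 + 16\right) \left(-10\right) = 48 \left(-10\right) = -480$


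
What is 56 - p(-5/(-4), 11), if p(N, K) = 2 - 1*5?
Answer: 59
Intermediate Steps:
p(N, K) = -3 (p(N, K) = 2 - 5 = -3)
56 - p(-5/(-4), 11) = 56 - 1*(-3) = 56 + 3 = 59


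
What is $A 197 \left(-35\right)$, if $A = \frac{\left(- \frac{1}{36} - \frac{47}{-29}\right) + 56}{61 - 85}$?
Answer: $\frac{414575665}{25056} \approx 16546.0$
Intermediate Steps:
$A = - \frac{60127}{25056}$ ($A = \frac{\left(\left(-1\right) \frac{1}{36} - - \frac{47}{29}\right) + 56}{-24} = \left(\left(- \frac{1}{36} + \frac{47}{29}\right) + 56\right) \left(- \frac{1}{24}\right) = \left(\frac{1663}{1044} + 56\right) \left(- \frac{1}{24}\right) = \frac{60127}{1044} \left(- \frac{1}{24}\right) = - \frac{60127}{25056} \approx -2.3997$)
$A 197 \left(-35\right) = \left(- \frac{60127}{25056}\right) 197 \left(-35\right) = \left(- \frac{11845019}{25056}\right) \left(-35\right) = \frac{414575665}{25056}$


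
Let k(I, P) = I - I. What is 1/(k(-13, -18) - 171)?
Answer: -1/171 ≈ -0.0058480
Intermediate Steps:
k(I, P) = 0
1/(k(-13, -18) - 171) = 1/(0 - 171) = 1/(-171) = -1/171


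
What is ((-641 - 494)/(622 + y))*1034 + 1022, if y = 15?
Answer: -522576/637 ≈ -820.37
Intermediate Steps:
((-641 - 494)/(622 + y))*1034 + 1022 = ((-641 - 494)/(622 + 15))*1034 + 1022 = -1135/637*1034 + 1022 = -1173590/637 + 1022 = -522576/637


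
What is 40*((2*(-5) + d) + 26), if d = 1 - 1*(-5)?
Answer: 880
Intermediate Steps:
d = 6 (d = 1 + 5 = 6)
40*((2*(-5) + d) + 26) = 40*((2*(-5) + 6) + 26) = 40*((-10 + 6) + 26) = 40*(-4 + 26) = 40*22 = 880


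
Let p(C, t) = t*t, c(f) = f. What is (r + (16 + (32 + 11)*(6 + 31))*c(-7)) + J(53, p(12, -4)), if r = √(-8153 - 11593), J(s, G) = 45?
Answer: -11204 + 3*I*√2194 ≈ -11204.0 + 140.52*I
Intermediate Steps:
p(C, t) = t²
r = 3*I*√2194 (r = √(-19746) = 3*I*√2194 ≈ 140.52*I)
(r + (16 + (32 + 11)*(6 + 31))*c(-7)) + J(53, p(12, -4)) = (3*I*√2194 + (16 + (32 + 11)*(6 + 31))*(-7)) + 45 = (3*I*√2194 + (16 + 43*37)*(-7)) + 45 = (3*I*√2194 + (16 + 1591)*(-7)) + 45 = (3*I*√2194 + 1607*(-7)) + 45 = (3*I*√2194 - 11249) + 45 = (-11249 + 3*I*√2194) + 45 = -11204 + 3*I*√2194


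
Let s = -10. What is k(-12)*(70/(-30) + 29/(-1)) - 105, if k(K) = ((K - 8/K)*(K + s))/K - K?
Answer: 4591/27 ≈ 170.04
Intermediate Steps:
k(K) = -K + (-10 + K)*(K - 8/K)/K (k(K) = ((K - 8/K)*(K - 10))/K - K = ((K - 8/K)*(-10 + K))/K - K = ((-10 + K)*(K - 8/K))/K - K = (-10 + K)*(K - 8/K)/K - K = -K + (-10 + K)*(K - 8/K)/K)
k(-12)*(70/(-30) + 29/(-1)) - 105 = (-10 - 8/(-12) + 80/(-12)²)*(70/(-30) + 29/(-1)) - 105 = (-10 - 8*(-1/12) + 80*(1/144))*(70*(-1/30) + 29*(-1)) - 105 = (-10 + ⅔ + 5/9)*(-7/3 - 29) - 105 = -79/9*(-94/3) - 105 = 7426/27 - 105 = 4591/27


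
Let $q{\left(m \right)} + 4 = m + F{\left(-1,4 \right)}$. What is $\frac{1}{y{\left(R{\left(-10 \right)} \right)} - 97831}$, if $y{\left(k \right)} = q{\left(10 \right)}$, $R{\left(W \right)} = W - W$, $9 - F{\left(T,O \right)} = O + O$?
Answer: $- \frac{1}{97824} \approx -1.0222 \cdot 10^{-5}$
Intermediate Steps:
$F{\left(T,O \right)} = 9 - 2 O$ ($F{\left(T,O \right)} = 9 - \left(O + O\right) = 9 - 2 O$)
$q{\left(m \right)} = -3 + m$ ($q{\left(m \right)} = -4 + \left(m + \left(9 - 8\right)\right) = -4 + \left(m + 1\right) = -4 + \left(1 + m\right) = -3 + m$)
$R{\left(W \right)} = 0$
$y{\left(k \right)} = 7$ ($y{\left(k \right)} = -3 + 10 = 7$)
$\frac{1}{y{\left(R{\left(-10 \right)} \right)} - 97831} = \frac{1}{7 - 97831} = \frac{1}{-97824} = - \frac{1}{97824}$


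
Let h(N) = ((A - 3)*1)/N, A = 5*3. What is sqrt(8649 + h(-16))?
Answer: sqrt(34593)/2 ≈ 92.996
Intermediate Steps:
A = 15
h(N) = 12/N (h(N) = ((15 - 3)*1)/N = (12*1)/N = 12/N)
sqrt(8649 + h(-16)) = sqrt(8649 + 12/(-16)) = sqrt(8649 + 12*(-1/16)) = sqrt(8649 - 3/4) = sqrt(34593/4) = sqrt(34593)/2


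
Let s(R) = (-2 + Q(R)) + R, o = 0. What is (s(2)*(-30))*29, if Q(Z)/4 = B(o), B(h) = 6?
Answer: -20880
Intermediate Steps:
Q(Z) = 24 (Q(Z) = 4*6 = 24)
s(R) = 22 + R (s(R) = (-2 + 24) + R = 22 + R)
(s(2)*(-30))*29 = ((22 + 2)*(-30))*29 = (24*(-30))*29 = -720*29 = -20880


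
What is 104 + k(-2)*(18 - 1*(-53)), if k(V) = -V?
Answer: 246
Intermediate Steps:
104 + k(-2)*(18 - 1*(-53)) = 104 + (-1*(-2))*(18 - 1*(-53)) = 104 + 2*(18 + 53) = 104 + 2*71 = 104 + 142 = 246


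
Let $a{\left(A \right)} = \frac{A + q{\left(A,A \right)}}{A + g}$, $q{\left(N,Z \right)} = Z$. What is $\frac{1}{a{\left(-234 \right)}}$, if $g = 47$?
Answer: $\frac{187}{468} \approx 0.39957$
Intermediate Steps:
$a{\left(A \right)} = \frac{2 A}{47 + A}$ ($a{\left(A \right)} = \frac{A + A}{A + 47} = \frac{2 A}{47 + A}$)
$\frac{1}{a{\left(-234 \right)}} = \frac{1}{2 \left(-234\right) \frac{1}{47 - 234}} = \frac{1}{2 \left(-234\right) \frac{1}{-187}} = \frac{1}{2 \left(-234\right) \left(- \frac{1}{187}\right)} = \frac{1}{\frac{468}{187}} = \frac{187}{468}$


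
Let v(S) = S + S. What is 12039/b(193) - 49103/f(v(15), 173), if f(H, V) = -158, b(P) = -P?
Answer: 7574717/30494 ≈ 248.40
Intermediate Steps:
v(S) = 2*S
12039/b(193) - 49103/f(v(15), 173) = 12039/((-1*193)) - 49103/(-158) = 12039/(-193) - 49103*(-1/158) = 12039*(-1/193) + 49103/158 = -12039/193 + 49103/158 = 7574717/30494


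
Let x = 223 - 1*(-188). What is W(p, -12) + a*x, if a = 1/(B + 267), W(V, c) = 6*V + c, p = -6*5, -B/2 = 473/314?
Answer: -7893105/41446 ≈ -190.44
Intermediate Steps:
B = -473/157 (B = -946/314 = -2*473/314 = -473/157 ≈ -3.0127)
p = -30
W(V, c) = c + 6*V
x = 411 (x = 223 + 188 = 411)
a = 157/41446 (a = 1/(-473/157 + 267) = 1/(41446/157) = 157/41446 ≈ 0.0037881)
W(p, -12) + a*x = (-12 + 6*(-30)) + (157/41446)*411 = (-12 - 180) + 64527/41446 = -192 + 64527/41446 = -7893105/41446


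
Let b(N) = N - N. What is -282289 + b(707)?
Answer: -282289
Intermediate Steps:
b(N) = 0
-282289 + b(707) = -282289 + 0 = -282289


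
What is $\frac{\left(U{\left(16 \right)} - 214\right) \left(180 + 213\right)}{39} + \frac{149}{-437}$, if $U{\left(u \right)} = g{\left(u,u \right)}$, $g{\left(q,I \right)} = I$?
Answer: $- \frac{11336843}{5681} \approx -1995.6$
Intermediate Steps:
$U{\left(u \right)} = u$
$\frac{\left(U{\left(16 \right)} - 214\right) \left(180 + 213\right)}{39} + \frac{149}{-437} = \frac{\left(16 - 214\right) \left(180 + 213\right)}{39} + \frac{149}{-437} = \left(-198\right) 393 \cdot \frac{1}{39} + 149 \left(- \frac{1}{437}\right) = \left(-77814\right) \frac{1}{39} - \frac{149}{437} = - \frac{25938}{13} - \frac{149}{437} = - \frac{11336843}{5681}$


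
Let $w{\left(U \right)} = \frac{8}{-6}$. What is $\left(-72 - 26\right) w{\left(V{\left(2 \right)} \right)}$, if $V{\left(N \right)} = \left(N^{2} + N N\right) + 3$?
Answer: $\frac{392}{3} \approx 130.67$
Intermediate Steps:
$V{\left(N \right)} = 3 + 2 N^{2}$ ($V{\left(N \right)} = \left(N^{2} + N^{2}\right) + 3 = 2 N^{2} + 3 = 3 + 2 N^{2}$)
$w{\left(U \right)} = - \frac{4}{3}$ ($w{\left(U \right)} = 8 \left(- \frac{1}{6}\right) = - \frac{4}{3}$)
$\left(-72 - 26\right) w{\left(V{\left(2 \right)} \right)} = \left(-72 - 26\right) \left(- \frac{4}{3}\right) = \left(-98\right) \left(- \frac{4}{3}\right) = \frac{392}{3}$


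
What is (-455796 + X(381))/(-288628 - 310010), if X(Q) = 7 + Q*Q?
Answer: 155314/299319 ≈ 0.51889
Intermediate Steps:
X(Q) = 7 + Q**2
(-455796 + X(381))/(-288628 - 310010) = (-455796 + (7 + 381**2))/(-288628 - 310010) = (-455796 + (7 + 145161))/(-598638) = (-455796 + 145168)*(-1/598638) = -310628*(-1/598638) = 155314/299319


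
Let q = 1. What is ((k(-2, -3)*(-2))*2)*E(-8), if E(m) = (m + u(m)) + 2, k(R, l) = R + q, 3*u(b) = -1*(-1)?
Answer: -68/3 ≈ -22.667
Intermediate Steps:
u(b) = 1/3 (u(b) = (-1*(-1))/3 = (1/3)*1 = 1/3)
k(R, l) = 1 + R (k(R, l) = R + 1 = 1 + R)
E(m) = 7/3 + m (E(m) = (m + 1/3) + 2 = (1/3 + m) + 2 = 7/3 + m)
((k(-2, -3)*(-2))*2)*E(-8) = (((1 - 2)*(-2))*2)*(7/3 - 8) = (-1*(-2)*2)*(-17/3) = (2*2)*(-17/3) = 4*(-17/3) = -68/3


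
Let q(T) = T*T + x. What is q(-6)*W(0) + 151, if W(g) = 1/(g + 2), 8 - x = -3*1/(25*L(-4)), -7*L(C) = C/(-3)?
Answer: 34537/200 ≈ 172.69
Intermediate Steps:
L(C) = C/21 (L(C) = -C/(7*(-3)) = -C*(-1)/(7*3) = -(-1)*C/21 = C/21)
x = 737/100 (x = 8 - (-3)/((((1/21)*(-4))*5)*5) = 8 - (-3)/(-4/21*5*5) = 8 - (-3)/((-20/21*5)) = 8 - (-3)/(-100/21) = 8 - (-3)*(-21)/100 = 8 - 1*63/100 = 8 - 63/100 = 737/100 ≈ 7.3700)
W(g) = 1/(2 + g)
q(T) = 737/100 + T**2 (q(T) = T*T + 737/100 = T**2 + 737/100 = 737/100 + T**2)
q(-6)*W(0) + 151 = (737/100 + (-6)**2)/(2 + 0) + 151 = (737/100 + 36)/2 + 151 = (4337/100)*(1/2) + 151 = 4337/200 + 151 = 34537/200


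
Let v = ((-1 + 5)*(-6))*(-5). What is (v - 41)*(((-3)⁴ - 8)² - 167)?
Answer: 407798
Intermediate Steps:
v = 120 (v = (4*(-6))*(-5) = -24*(-5) = 120)
(v - 41)*(((-3)⁴ - 8)² - 167) = (120 - 41)*(((-3)⁴ - 8)² - 167) = 79*((81 - 8)² - 167) = 79*(73² - 167) = 79*(5329 - 167) = 79*5162 = 407798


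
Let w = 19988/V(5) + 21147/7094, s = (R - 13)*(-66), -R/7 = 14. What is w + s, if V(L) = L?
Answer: 401753827/35470 ≈ 11327.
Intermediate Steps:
R = -98 (R = -7*14 = -98)
s = 7326 (s = (-98 - 13)*(-66) = -111*(-66) = 7326)
w = 141900607/35470 (w = 19988/5 + 21147/7094 = 141900607/35470 ≈ 4000.6)
w + s = 141900607/35470 + 7326 = 401753827/35470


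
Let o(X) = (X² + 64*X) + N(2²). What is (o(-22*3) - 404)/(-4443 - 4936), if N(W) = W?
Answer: 268/9379 ≈ 0.028574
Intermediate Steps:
o(X) = 4 + X² + 64*X (o(X) = (X² + 64*X) + 2² = (X² + 64*X) + 4 = 4 + X² + 64*X)
(o(-22*3) - 404)/(-4443 - 4936) = ((4 + (-22*3)² + 64*(-22*3)) - 404)/(-4443 - 4936) = ((4 + (-66)² + 64*(-66)) - 404)/(-9379) = ((4 + 4356 - 4224) - 404)*(-1/9379) = (136 - 404)*(-1/9379) = -268*(-1/9379) = 268/9379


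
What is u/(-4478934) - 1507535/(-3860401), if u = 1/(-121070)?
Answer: 817482772378088701/2093358570087091380 ≈ 0.39051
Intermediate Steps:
u = -1/121070 ≈ -8.2597e-6
u/(-4478934) - 1507535/(-3860401) = -1/121070/(-4478934) - 1507535/(-3860401) = -1/121070*(-1/4478934) - 1507535*(-1/3860401) = 1/542264539380 + 1507535/3860401 = 817482772378088701/2093358570087091380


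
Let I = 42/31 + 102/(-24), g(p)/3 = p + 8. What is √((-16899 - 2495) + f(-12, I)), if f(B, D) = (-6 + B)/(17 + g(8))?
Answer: 2*I*√20485205/65 ≈ 139.26*I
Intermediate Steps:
g(p) = 24 + 3*p (g(p) = 3*(p + 8) = 3*(8 + p) = 24 + 3*p)
I = -359/124 (I = 42*(1/31) + 102*(-1/24) = 42/31 - 17/4 = -359/124 ≈ -2.8952)
f(B, D) = -6/65 + B/65 (f(B, D) = (-6 + B)/(17 + (24 + 3*8)) = (-6 + B)/(17 + (24 + 24)) = (-6 + B)/(17 + 48) = (-6 + B)/65 = (-6 + B)*(1/65) = -6/65 + B/65)
√((-16899 - 2495) + f(-12, I)) = √((-16899 - 2495) + (-6/65 + (1/65)*(-12))) = √(-19394 + (-6/65 - 12/65)) = √(-19394 - 18/65) = √(-1260628/65) = 2*I*√20485205/65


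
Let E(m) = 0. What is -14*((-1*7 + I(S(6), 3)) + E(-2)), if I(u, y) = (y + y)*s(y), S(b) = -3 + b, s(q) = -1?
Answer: 182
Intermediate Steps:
I(u, y) = -2*y (I(u, y) = (y + y)*(-1) = (2*y)*(-1) = -2*y)
-14*((-1*7 + I(S(6), 3)) + E(-2)) = -14*((-1*7 - 2*3) + 0) = -14*((-7 - 6) + 0) = -14*(-13 + 0) = -14*(-13) = 182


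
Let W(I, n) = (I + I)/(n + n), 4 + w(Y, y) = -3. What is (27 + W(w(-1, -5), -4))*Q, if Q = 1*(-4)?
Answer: -115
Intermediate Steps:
w(Y, y) = -7 (w(Y, y) = -4 - 3 = -7)
Q = -4
W(I, n) = I/n (W(I, n) = (2*I)/((2*n)) = (2*I)*(1/(2*n)) = I/n)
(27 + W(w(-1, -5), -4))*Q = (27 - 7/(-4))*(-4) = (27 - 7*(-¼))*(-4) = (27 + 7/4)*(-4) = (115/4)*(-4) = -115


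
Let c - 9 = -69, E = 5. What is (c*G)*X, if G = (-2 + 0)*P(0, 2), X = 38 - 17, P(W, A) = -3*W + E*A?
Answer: 25200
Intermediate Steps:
P(W, A) = -3*W + 5*A
X = 21
c = -60 (c = 9 - 69 = -60)
G = -20 (G = (-2 + 0)*(-3*0 + 5*2) = -2*(0 + 10) = -2*10 = -20)
(c*G)*X = -60*(-20)*21 = 1200*21 = 25200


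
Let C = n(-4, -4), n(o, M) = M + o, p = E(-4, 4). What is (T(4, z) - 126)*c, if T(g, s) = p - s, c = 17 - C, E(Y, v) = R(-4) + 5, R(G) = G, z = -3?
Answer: -3050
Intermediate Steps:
E(Y, v) = 1 (E(Y, v) = -4 + 5 = 1)
p = 1
C = -8 (C = -4 - 4 = -8)
c = 25 (c = 17 - 1*(-8) = 17 + 8 = 25)
T(g, s) = 1 - s
(T(4, z) - 126)*c = ((1 - 1*(-3)) - 126)*25 = ((1 + 3) - 126)*25 = (4 - 126)*25 = -122*25 = -3050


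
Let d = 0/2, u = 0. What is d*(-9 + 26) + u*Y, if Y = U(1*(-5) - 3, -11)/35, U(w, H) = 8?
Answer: 0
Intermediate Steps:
Y = 8/35 ≈ 0.22857
d = 0 (d = 0*(1/2) = 0)
d*(-9 + 26) + u*Y = 0*(-9 + 26) + 0*(8/35) = 0*17 + 0 = 0 + 0 = 0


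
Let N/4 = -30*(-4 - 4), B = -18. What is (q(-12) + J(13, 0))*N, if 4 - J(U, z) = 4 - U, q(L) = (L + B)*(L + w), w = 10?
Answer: 70080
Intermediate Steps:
q(L) = (-18 + L)*(10 + L) (q(L) = (L - 18)*(L + 10) = (-18 + L)*(10 + L))
N = 960 (N = 4*(-30*(-4 - 4)) = 4*(-30*(-8)) = 4*240 = 960)
J(U, z) = U (J(U, z) = 4 - (4 - U) = 4 + (-4 + U) = U)
(q(-12) + J(13, 0))*N = ((-180 + (-12)² - 8*(-12)) + 13)*960 = ((-180 + 144 + 96) + 13)*960 = (60 + 13)*960 = 73*960 = 70080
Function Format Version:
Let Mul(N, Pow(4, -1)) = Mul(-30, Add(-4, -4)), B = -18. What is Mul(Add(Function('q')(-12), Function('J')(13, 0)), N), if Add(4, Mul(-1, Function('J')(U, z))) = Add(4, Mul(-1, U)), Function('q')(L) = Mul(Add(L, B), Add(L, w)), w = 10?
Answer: 70080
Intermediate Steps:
Function('q')(L) = Mul(Add(-18, L), Add(10, L)) (Function('q')(L) = Mul(Add(L, -18), Add(L, 10)) = Mul(Add(-18, L), Add(10, L)))
N = 960 (N = Mul(4, Mul(-30, Add(-4, -4))) = Mul(4, Mul(-30, -8)) = Mul(4, 240) = 960)
Function('J')(U, z) = U (Function('J')(U, z) = Add(4, Mul(-1, Add(4, Mul(-1, U)))) = Add(4, Add(-4, U)) = U)
Mul(Add(Function('q')(-12), Function('J')(13, 0)), N) = Mul(Add(Add(-180, Pow(-12, 2), Mul(-8, -12)), 13), 960) = Mul(Add(Add(-180, 144, 96), 13), 960) = Mul(Add(60, 13), 960) = Mul(73, 960) = 70080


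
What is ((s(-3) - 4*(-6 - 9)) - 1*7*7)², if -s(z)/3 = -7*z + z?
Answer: 1849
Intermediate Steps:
s(z) = 18*z (s(z) = -3*(-7*z + z) = -(-18)*z = 18*z)
((s(-3) - 4*(-6 - 9)) - 1*7*7)² = ((18*(-3) - 4*(-6 - 9)) - 1*7*7)² = ((-54 - 4*(-15)) - 7*7)² = ((-54 + 60) - 49)² = (6 - 49)² = (-43)² = 1849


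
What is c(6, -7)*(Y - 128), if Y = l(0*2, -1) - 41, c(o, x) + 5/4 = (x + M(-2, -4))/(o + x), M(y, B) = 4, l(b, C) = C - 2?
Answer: -301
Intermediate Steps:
l(b, C) = -2 + C
c(o, x) = -5/4 + (4 + x)/(o + x) (c(o, x) = -5/4 + (x + 4)/(o + x) = -5/4 + (4 + x)/(o + x))
Y = -44 (Y = (-2 - 1) - 41 = -3 - 41 = -44)
c(6, -7)*(Y - 128) = ((16 - 1*(-7) - 5*6)/(4*(6 - 7)))*(-44 - 128) = ((¼)*(16 + 7 - 30)/(-1))*(-172) = ((¼)*(-1)*(-7))*(-172) = (7/4)*(-172) = -301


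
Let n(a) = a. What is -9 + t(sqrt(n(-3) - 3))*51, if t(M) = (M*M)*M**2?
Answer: 1827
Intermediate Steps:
t(M) = M**4 (t(M) = M**2*M**2 = M**4)
-9 + t(sqrt(n(-3) - 3))*51 = -9 + (sqrt(-3 - 3))**4*51 = -9 + (sqrt(-6))**4*51 = -9 + (I*sqrt(6))**4*51 = -9 + 36*51 = -9 + 1836 = 1827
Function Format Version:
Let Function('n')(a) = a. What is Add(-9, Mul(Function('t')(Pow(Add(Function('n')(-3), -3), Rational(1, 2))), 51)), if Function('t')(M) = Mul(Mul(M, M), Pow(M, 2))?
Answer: 1827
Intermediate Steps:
Function('t')(M) = Pow(M, 4) (Function('t')(M) = Mul(Pow(M, 2), Pow(M, 2)) = Pow(M, 4))
Add(-9, Mul(Function('t')(Pow(Add(Function('n')(-3), -3), Rational(1, 2))), 51)) = Add(-9, Mul(Pow(Pow(Add(-3, -3), Rational(1, 2)), 4), 51)) = Add(-9, Mul(Pow(Pow(-6, Rational(1, 2)), 4), 51)) = Add(-9, Mul(Pow(Mul(I, Pow(6, Rational(1, 2))), 4), 51)) = Add(-9, Mul(36, 51)) = Add(-9, 1836) = 1827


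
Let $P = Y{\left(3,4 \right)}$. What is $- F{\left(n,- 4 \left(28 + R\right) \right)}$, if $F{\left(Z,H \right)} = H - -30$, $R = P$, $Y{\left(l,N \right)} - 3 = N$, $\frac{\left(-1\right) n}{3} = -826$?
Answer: $110$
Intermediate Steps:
$n = 2478$ ($n = \left(-3\right) \left(-826\right) = 2478$)
$Y{\left(l,N \right)} = 3 + N$
$P = 7$ ($P = 3 + 4 = 7$)
$R = 7$
$F{\left(Z,H \right)} = 30 + H$ ($F{\left(Z,H \right)} = H + 30 = 30 + H$)
$- F{\left(n,- 4 \left(28 + R\right) \right)} = - (30 - 4 \left(28 + 7\right)) = - (30 - 140) = \left(-1\right) \left(-110\right) = 110$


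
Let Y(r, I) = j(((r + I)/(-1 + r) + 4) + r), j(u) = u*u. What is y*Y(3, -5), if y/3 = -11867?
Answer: -1281636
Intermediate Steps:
y = -35601 (y = 3*(-11867) = -35601)
j(u) = u**2
Y(r, I) = (4 + r + (I + r)/(-1 + r))**2 (Y(r, I) = (((r + I)/(-1 + r) + 4) + r)**2 = (((I + r)/(-1 + r) + 4) + r)**2 = ((4 + (I + r)/(-1 + r)) + r)**2 = (4 + r + (I + r)/(-1 + r))**2)
y*Y(3, -5) = -35601*(-5 + 3 + (-1 + 3)*(4 + 3))**2/(-1 + 3)**2 = -35601*(-5 + 3 + 2*7)**2/2**2 = -35601*(-5 + 3 + 14)**2/4 = -35601*12**2/4 = -35601*144/4 = -35601*36 = -1281636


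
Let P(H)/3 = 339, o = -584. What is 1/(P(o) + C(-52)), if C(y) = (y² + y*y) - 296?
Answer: 1/6129 ≈ 0.00016316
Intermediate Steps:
P(H) = 1017 (P(H) = 3*339 = 1017)
C(y) = -296 + 2*y² (C(y) = (y² + y²) - 296 = 2*y² - 296 = -296 + 2*y²)
1/(P(o) + C(-52)) = 1/(1017 + (-296 + 2*(-52)²)) = 1/(1017 + (-296 + 2*2704)) = 1/(1017 + (-296 + 5408)) = 1/(1017 + 5112) = 1/6129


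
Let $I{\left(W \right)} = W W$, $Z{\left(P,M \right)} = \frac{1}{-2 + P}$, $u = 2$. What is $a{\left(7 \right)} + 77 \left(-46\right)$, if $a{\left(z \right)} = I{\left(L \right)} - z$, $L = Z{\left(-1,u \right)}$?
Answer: $- \frac{31940}{9} \approx -3548.9$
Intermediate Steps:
$L = - \frac{1}{3}$ ($L = \frac{1}{-2 - 1} = \frac{1}{-3} = - \frac{1}{3} \approx -0.33333$)
$I{\left(W \right)} = W^{2}$
$a{\left(z \right)} = \frac{1}{9} - z$ ($a{\left(z \right)} = \left(- \frac{1}{3}\right)^{2} - z = \frac{1}{9} - z$)
$a{\left(7 \right)} + 77 \left(-46\right) = \left(\frac{1}{9} - 7\right) + 77 \left(-46\right) = \left(\frac{1}{9} - 7\right) - 3542 = - \frac{62}{9} - 3542 = - \frac{31940}{9}$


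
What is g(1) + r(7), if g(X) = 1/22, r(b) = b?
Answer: 155/22 ≈ 7.0455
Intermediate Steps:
g(X) = 1/22
g(1) + r(7) = 1/22 + 7 = 155/22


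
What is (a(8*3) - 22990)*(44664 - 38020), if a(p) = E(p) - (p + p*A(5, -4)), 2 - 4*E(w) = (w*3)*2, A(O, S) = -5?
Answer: -152343598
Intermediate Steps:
E(w) = ½ - 3*w/2 (E(w) = ½ - w*3*2/4 = ½ - 3*w*2/4 = ½ - 3*w/2)
a(p) = ½ + 5*p/2 (a(p) = (½ - 3*p/2) - (p + p*(-5)) = (½ - 3*p/2) - (p - 5*p) = (½ - 3*p/2) - (-4)*p = (½ - 3*p/2) + 4*p = ½ + 5*p/2)
(a(8*3) - 22990)*(44664 - 38020) = ((½ + 5*(8*3)/2) - 22990)*(44664 - 38020) = ((½ + (5/2)*24) - 22990)*6644 = ((½ + 60) - 22990)*6644 = (121/2 - 22990)*6644 = -45859/2*6644 = -152343598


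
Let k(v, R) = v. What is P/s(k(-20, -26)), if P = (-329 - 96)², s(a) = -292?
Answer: -180625/292 ≈ -618.58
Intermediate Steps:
P = 180625 (P = (-425)² = 180625)
P/s(k(-20, -26)) = 180625/(-292) = 180625*(-1/292) = -180625/292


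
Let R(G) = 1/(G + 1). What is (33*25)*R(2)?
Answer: 275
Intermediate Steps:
R(G) = 1/(1 + G)
(33*25)*R(2) = (33*25)/(1 + 2) = 825/3 = 825*(1/3) = 275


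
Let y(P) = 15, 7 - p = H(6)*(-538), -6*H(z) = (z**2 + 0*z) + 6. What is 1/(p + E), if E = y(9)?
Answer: -1/3744 ≈ -0.00026709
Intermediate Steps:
H(z) = -1 - z**2/6 (H(z) = -((z**2 + 0*z) + 6)/6 = -((z**2 + 0) + 6)/6 = -(z**2 + 6)/6 = -(6 + z**2)/6 = -1 - z**2/6)
p = -3759 (p = 7 - (-1 - 1/6*6**2)*(-538) = 7 - (-1 - 1/6*36)*(-538) = 7 - (-1 - 6)*(-538) = 7 - (-7)*(-538) = 7 - 1*3766 = 7 - 3766 = -3759)
E = 15
1/(p + E) = 1/(-3759 + 15) = 1/(-3744) = -1/3744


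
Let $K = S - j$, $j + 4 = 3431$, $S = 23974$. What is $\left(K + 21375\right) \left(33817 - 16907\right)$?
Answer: $708901020$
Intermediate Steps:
$j = 3427$ ($j = -4 + 3431 = 3427$)
$K = 20547$ ($K = 23974 - 3427 = 20547$)
$\left(K + 21375\right) \left(33817 - 16907\right) = \left(20547 + 21375\right) \left(33817 - 16907\right) = 41922 \cdot 16910 = 708901020$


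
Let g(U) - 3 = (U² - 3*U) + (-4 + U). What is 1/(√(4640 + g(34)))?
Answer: √5727/5727 ≈ 0.013214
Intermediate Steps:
g(U) = -1 + U² - 2*U (g(U) = 3 + ((U² - 3*U) + (-4 + U)) = 3 + (-4 + U² - 2*U) = -1 + U² - 2*U)
1/(√(4640 + g(34))) = 1/(√(4640 + (-1 + 34² - 2*34))) = 1/(√(4640 + (-1 + 1156 - 68))) = 1/(√(4640 + 1087)) = 1/(√5727) = √5727/5727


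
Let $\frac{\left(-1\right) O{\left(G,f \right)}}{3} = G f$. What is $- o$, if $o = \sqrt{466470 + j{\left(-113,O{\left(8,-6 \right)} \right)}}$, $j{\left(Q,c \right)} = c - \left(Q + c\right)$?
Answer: $- \sqrt{466583} \approx -683.07$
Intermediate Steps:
$O{\left(G,f \right)} = - 3 G f$
$j{\left(Q,c \right)} = - Q$ ($j{\left(Q,c \right)} = c - \left(Q + c\right) = - Q$)
$o = \sqrt{466583}$ ($o = \sqrt{466470 - -113} = \sqrt{466470 + 113} = \sqrt{466583} \approx 683.07$)
$- o = - \sqrt{466583}$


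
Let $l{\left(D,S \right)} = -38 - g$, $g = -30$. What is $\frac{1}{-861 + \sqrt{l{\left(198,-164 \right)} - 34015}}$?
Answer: $- \frac{287}{258448} - \frac{i \sqrt{34023}}{775344} \approx -0.0011105 - 0.0002379 i$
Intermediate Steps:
$l{\left(D,S \right)} = -8$ ($l{\left(D,S \right)} = -38 - -30 = -38 + 30 = -8$)
$\frac{1}{-861 + \sqrt{l{\left(198,-164 \right)} - 34015}} = \frac{1}{-861 + \sqrt{-8 - 34015}} = \frac{1}{-861 + \sqrt{-34023}} = \frac{1}{-861 + i \sqrt{34023}}$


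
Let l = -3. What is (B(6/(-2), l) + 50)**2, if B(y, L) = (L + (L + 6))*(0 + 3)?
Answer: 2500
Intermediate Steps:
B(y, L) = 18 + 6*L (B(y, L) = (L + (6 + L))*3 = (6 + 2*L)*3 = 18 + 6*L)
(B(6/(-2), l) + 50)**2 = ((18 + 6*(-3)) + 50)**2 = ((18 - 18) + 50)**2 = (0 + 50)**2 = 50**2 = 2500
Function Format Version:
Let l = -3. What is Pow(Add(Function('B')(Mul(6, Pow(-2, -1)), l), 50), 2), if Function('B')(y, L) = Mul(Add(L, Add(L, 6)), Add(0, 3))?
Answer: 2500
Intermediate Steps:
Function('B')(y, L) = Add(18, Mul(6, L)) (Function('B')(y, L) = Mul(Add(L, Add(6, L)), 3) = Mul(Add(6, Mul(2, L)), 3) = Add(18, Mul(6, L)))
Pow(Add(Function('B')(Mul(6, Pow(-2, -1)), l), 50), 2) = Pow(Add(Add(18, Mul(6, -3)), 50), 2) = Pow(Add(Add(18, -18), 50), 2) = Pow(Add(0, 50), 2) = Pow(50, 2) = 2500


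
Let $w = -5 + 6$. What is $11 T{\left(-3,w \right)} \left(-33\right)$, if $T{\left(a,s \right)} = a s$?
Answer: $1089$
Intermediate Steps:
$w = 1$
$11 T{\left(-3,w \right)} \left(-33\right) = 11 \left(\left(-3\right) 1\right) \left(-33\right) = 11 \left(-3\right) \left(-33\right) = \left(-33\right) \left(-33\right) = 1089$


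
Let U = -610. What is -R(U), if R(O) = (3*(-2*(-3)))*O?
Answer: 10980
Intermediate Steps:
R(O) = 18*O (R(O) = (3*6)*O = 18*O)
-R(U) = -18*(-610) = -1*(-10980) = 10980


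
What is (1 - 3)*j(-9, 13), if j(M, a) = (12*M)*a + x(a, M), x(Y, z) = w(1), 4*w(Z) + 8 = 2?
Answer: 2811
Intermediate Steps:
w(Z) = -3/2 (w(Z) = -2 + (¼)*2 = -2 + ½ = -3/2)
x(Y, z) = -3/2
j(M, a) = -3/2 + 12*M*a (j(M, a) = (12*M)*a - 3/2 = 12*M*a - 3/2 = -3/2 + 12*M*a)
(1 - 3)*j(-9, 13) = (1 - 3)*(-3/2 + 12*(-9)*13) = -2*(-3/2 - 1404) = -2*(-2811/2) = 2811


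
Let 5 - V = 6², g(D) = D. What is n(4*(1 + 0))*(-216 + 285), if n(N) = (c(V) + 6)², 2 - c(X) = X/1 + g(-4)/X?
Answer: 100189725/961 ≈ 1.0426e+5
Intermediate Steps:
V = -31 (V = 5 - 1*6² = 5 - 1*36 = 5 - 36 = -31)
c(X) = 2 - X + 4/X (c(X) = 2 - (X/1 - 4/X) = 2 - (X*1 - 4/X) = 2 - (X - 4/X) = 2 + (-X + 4/X) = 2 - X + 4/X)
n(N) = 1452025/961 (n(N) = ((2 - 1*(-31) + 4/(-31)) + 6)² = ((2 + 31 + 4*(-1/31)) + 6)² = ((2 + 31 - 4/31) + 6)² = (1019/31 + 6)² = (1205/31)² = 1452025/961)
n(4*(1 + 0))*(-216 + 285) = 1452025*(-216 + 285)/961 = (1452025/961)*69 = 100189725/961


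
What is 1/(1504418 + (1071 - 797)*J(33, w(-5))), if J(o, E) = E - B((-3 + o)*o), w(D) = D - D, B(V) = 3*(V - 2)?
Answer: 1/692282 ≈ 1.4445e-6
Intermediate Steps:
B(V) = -6 + 3*V (B(V) = 3*(-2 + V) = -6 + 3*V)
w(D) = 0
J(o, E) = 6 + E - 3*o*(-3 + o) (J(o, E) = E - (-6 + 3*((-3 + o)*o)) = E - (-6 + 3*(o*(-3 + o))) = E - (-6 + 3*o*(-3 + o)) = E + (6 - 3*o*(-3 + o)) = 6 + E - 3*o*(-3 + o))
1/(1504418 + (1071 - 797)*J(33, w(-5))) = 1/(1504418 + (1071 - 797)*(6 + 0 - 3*33*(-3 + 33))) = 1/(1504418 + 274*(6 + 0 - 3*33*30)) = 1/(1504418 + 274*(6 + 0 - 2970)) = 1/(1504418 + 274*(-2964)) = 1/(1504418 - 812136) = 1/692282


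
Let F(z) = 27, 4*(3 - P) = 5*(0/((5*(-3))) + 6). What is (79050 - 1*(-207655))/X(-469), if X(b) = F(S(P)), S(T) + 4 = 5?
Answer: 286705/27 ≈ 10619.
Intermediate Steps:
P = -9/2 (P = 3 - 5*(0/((5*(-3))) + 6)/4 = 3 - 5*(0/(-15) + 6)/4 = 3 - 5*(0*(-1/15) + 6)/4 = 3 - 5*(0 + 6)/4 = 3 - 5*6/4 = 3 - ¼*30 = 3 - 15/2 = -9/2 ≈ -4.5000)
S(T) = 1 (S(T) = -4 + 5 = 1)
X(b) = 27
(79050 - 1*(-207655))/X(-469) = (79050 - 1*(-207655))/27 = (79050 + 207655)*(1/27) = 286705*(1/27) = 286705/27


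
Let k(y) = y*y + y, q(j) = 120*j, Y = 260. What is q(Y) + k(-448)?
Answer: 231456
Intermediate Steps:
k(y) = y + y² (k(y) = y² + y = y + y²)
q(Y) + k(-448) = 120*260 - 448*(1 - 448) = 31200 - 448*(-447) = 31200 + 200256 = 231456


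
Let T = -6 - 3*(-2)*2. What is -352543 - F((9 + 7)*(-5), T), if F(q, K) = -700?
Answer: -351843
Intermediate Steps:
T = 6 (T = -6 + 6*2 = -6 + 12 = 6)
-352543 - F((9 + 7)*(-5), T) = -352543 - 1*(-700) = -352543 + 700 = -351843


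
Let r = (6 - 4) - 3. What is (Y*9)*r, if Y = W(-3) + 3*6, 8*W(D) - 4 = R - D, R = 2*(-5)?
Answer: -1269/8 ≈ -158.63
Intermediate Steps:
R = -10
W(D) = -¾ - D/8 (W(D) = ½ + (-10 - D)/8 = ½ + (-5/4 - D/8) = -¾ - D/8)
r = -1 (r = 2 - 3 = -1)
Y = 141/8 (Y = (-¾ - ⅛*(-3)) + 3*6 = (-¾ + 3/8) + 18 = -3/8 + 18 = 141/8 ≈ 17.625)
(Y*9)*r = ((141/8)*9)*(-1) = (1269/8)*(-1) = -1269/8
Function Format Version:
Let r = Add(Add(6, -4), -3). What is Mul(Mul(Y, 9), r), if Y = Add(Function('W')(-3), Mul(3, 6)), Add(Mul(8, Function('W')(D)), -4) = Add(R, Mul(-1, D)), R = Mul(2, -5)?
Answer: Rational(-1269, 8) ≈ -158.63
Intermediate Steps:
R = -10
Function('W')(D) = Add(Rational(-3, 4), Mul(Rational(-1, 8), D)) (Function('W')(D) = Add(Rational(1, 2), Mul(Rational(1, 8), Add(-10, Mul(-1, D)))) = Add(Rational(1, 2), Add(Rational(-5, 4), Mul(Rational(-1, 8), D))) = Add(Rational(-3, 4), Mul(Rational(-1, 8), D)))
r = -1 (r = Add(2, -3) = -1)
Y = Rational(141, 8) (Y = Add(Add(Rational(-3, 4), Mul(Rational(-1, 8), -3)), Mul(3, 6)) = Add(Add(Rational(-3, 4), Rational(3, 8)), 18) = Add(Rational(-3, 8), 18) = Rational(141, 8) ≈ 17.625)
Mul(Mul(Y, 9), r) = Mul(Mul(Rational(141, 8), 9), -1) = Mul(Rational(1269, 8), -1) = Rational(-1269, 8)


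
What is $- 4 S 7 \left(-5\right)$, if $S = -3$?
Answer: $-420$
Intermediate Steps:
$- 4 S 7 \left(-5\right) = \left(-4\right) \left(-3\right) 7 \left(-5\right) = 12 \left(-35\right) = -420$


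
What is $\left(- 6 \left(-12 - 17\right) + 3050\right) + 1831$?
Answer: $5055$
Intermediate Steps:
$\left(- 6 \left(-12 - 17\right) + 3050\right) + 1831 = \left(\left(-6\right) \left(-29\right) + 3050\right) + 1831 = \left(174 + 3050\right) + 1831 = 3224 + 1831 = 5055$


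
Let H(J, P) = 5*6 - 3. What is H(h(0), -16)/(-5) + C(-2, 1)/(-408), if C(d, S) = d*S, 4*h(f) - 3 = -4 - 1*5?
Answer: -5503/1020 ≈ -5.3951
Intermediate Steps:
h(f) = -3/2 (h(f) = ¾ + (-4 - 1*5)/4 = ¾ + (-4 - 5)/4 = ¾ + (¼)*(-9) = ¾ - 9/4 = -3/2)
H(J, P) = 27 (H(J, P) = 30 - 3 = 27)
C(d, S) = S*d
H(h(0), -16)/(-5) + C(-2, 1)/(-408) = 27/(-5) + (1*(-2))/(-408) = 27*(-⅕) - 2*(-1/408) = -27/5 + 1/204 = -5503/1020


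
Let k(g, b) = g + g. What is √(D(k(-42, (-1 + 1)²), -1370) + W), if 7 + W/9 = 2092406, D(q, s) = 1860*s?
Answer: √16283391 ≈ 4035.3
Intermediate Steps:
k(g, b) = 2*g
W = 18831591 (W = -63 + 9*2092406 = -63 + 18831654 = 18831591)
√(D(k(-42, (-1 + 1)²), -1370) + W) = √(1860*(-1370) + 18831591) = √(-2548200 + 18831591) = √16283391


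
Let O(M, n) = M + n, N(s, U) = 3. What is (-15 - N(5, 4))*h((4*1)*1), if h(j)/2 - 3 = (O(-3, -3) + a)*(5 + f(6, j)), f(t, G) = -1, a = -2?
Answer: 1044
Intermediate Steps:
h(j) = -58 (h(j) = 6 + 2*(((-3 - 3) - 2)*(5 - 1)) = 6 + 2*((-6 - 2)*4) = 6 + 2*(-8*4) = 6 + 2*(-32) = 6 - 64 = -58)
(-15 - N(5, 4))*h((4*1)*1) = (-15 - 1*3)*(-58) = (-15 - 3)*(-58) = -18*(-58) = 1044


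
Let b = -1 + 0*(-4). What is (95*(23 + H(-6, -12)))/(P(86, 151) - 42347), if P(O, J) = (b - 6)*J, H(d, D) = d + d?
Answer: -1045/43404 ≈ -0.024076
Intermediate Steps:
b = -1 (b = -1 + 0 = -1)
H(d, D) = 2*d
P(O, J) = -7*J (P(O, J) = (-1 - 6)*J = -7*J)
(95*(23 + H(-6, -12)))/(P(86, 151) - 42347) = (95*(23 + 2*(-6)))/(-7*151 - 42347) = (95*(23 - 12))/(-1057 - 42347) = (95*11)/(-43404) = 1045*(-1/43404) = -1045/43404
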